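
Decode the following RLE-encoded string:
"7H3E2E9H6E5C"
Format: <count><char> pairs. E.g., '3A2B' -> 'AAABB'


Expanding each <count><char> pair:
  7H -> 'HHHHHHH'
  3E -> 'EEE'
  2E -> 'EE'
  9H -> 'HHHHHHHHH'
  6E -> 'EEEEEE'
  5C -> 'CCCCC'

Decoded = HHHHHHHEEEEEHHHHHHHHHEEEEEECCCCC


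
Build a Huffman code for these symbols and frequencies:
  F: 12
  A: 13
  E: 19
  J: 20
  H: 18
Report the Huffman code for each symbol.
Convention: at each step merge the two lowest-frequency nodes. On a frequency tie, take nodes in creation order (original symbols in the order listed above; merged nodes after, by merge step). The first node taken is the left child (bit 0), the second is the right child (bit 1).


Huffman tree construction:
Step 1: Merge F(12) + A(13) = 25
Step 2: Merge H(18) + E(19) = 37
Step 3: Merge J(20) + (F+A)(25) = 45
Step 4: Merge (H+E)(37) + (J+(F+A))(45) = 82
Read each symbol's code off the tree from the root (left child = 0, right child = 1).

Codes:
  F: 110 (length 3)
  A: 111 (length 3)
  E: 01 (length 2)
  J: 10 (length 2)
  H: 00 (length 2)
Average code length: 189/82 = 2.3049 bits/symbol


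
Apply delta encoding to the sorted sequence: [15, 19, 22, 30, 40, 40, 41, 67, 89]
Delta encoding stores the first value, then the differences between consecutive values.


First value: 15
Deltas:
  19 - 15 = 4
  22 - 19 = 3
  30 - 22 = 8
  40 - 30 = 10
  40 - 40 = 0
  41 - 40 = 1
  67 - 41 = 26
  89 - 67 = 22


Delta encoded: [15, 4, 3, 8, 10, 0, 1, 26, 22]


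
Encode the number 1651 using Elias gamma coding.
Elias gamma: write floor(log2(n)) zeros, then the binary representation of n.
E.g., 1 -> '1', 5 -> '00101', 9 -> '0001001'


num_bits = floor(log2(1651)) + 1 = 11
leading_zeros = num_bits - 1 = 10
binary(1651) = 11001110011

Elias gamma(1651) = '0000000000' + '11001110011' = 000000000011001110011 (21 bits)


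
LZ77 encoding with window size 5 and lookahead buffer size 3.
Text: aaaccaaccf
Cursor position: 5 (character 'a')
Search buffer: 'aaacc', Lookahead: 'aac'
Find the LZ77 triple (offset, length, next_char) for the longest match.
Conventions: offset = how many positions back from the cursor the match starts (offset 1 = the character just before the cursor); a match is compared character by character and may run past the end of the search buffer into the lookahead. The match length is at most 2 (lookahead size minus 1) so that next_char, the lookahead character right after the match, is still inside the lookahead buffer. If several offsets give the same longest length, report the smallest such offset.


Try each offset into the search buffer:
  offset=1 (pos 4, char 'c'): match length 0
  offset=2 (pos 3, char 'c'): match length 0
  offset=3 (pos 2, char 'a'): match length 1
  offset=4 (pos 1, char 'a'): match length 2
  offset=5 (pos 0, char 'a'): match length 2
Longest match has length 2, found at offsets 4, 5; take the smallest, offset 4.
next_char = character at position 5 + 2 = 7 -> 'c'

Best match: offset=4, length=2 (matching 'aa' starting at position 1)
LZ77 triple: (4, 2, 'c')


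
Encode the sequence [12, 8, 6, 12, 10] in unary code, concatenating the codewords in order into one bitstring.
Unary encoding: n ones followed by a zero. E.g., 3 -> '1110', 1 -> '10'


Encode each number as n ones followed by a terminating 0:
  12 -> 1111111111110 (13 bits)
  8 -> 111111110 (9 bits)
  6 -> 1111110 (7 bits)
  12 -> 1111111111110 (13 bits)
  10 -> 11111111110 (11 bits)
Total length = 13 + 9 + 7 + 13 + 11 = 53 bits.

Unary([12, 8, 6, 12, 10]) = 11111111111101111111101111110111111111111011111111110 (53 bits)


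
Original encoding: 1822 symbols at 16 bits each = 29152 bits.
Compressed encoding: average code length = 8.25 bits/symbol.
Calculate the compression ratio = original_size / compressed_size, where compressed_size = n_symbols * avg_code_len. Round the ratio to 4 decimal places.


original_size = n_symbols * orig_bits = 1822 * 16 = 29152 bits
compressed_size = n_symbols * avg_code_len = 1822 * 8.25 = 15031.5 bits
ratio = original_size / compressed_size = 29152 / 15031.5 = 1.9394

Compression ratio = 1.9394


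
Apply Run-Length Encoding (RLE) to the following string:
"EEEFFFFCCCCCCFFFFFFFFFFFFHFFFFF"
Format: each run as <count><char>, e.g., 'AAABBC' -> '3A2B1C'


Scanning runs left to right:
  i=0: run of 'E' x 3 -> '3E'
  i=3: run of 'F' x 4 -> '4F'
  i=7: run of 'C' x 6 -> '6C'
  i=13: run of 'F' x 12 -> '12F'
  i=25: run of 'H' x 1 -> '1H'
  i=26: run of 'F' x 5 -> '5F'

RLE = 3E4F6C12F1H5F


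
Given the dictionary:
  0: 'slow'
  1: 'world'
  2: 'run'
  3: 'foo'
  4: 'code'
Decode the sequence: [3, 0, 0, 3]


Look up each index in the dictionary:
  3 -> 'foo'
  0 -> 'slow'
  0 -> 'slow'
  3 -> 'foo'

Decoded: "foo slow slow foo"


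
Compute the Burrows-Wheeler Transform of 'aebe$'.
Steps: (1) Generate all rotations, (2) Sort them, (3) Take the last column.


Rotations (sorted):
  0: $aebe -> last char: e
  1: aebe$ -> last char: $
  2: be$ae -> last char: e
  3: e$aeb -> last char: b
  4: ebe$a -> last char: a


BWT = e$eba


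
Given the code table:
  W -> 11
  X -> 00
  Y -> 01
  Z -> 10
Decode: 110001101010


Decoding:
11 -> W
00 -> X
01 -> Y
10 -> Z
10 -> Z
10 -> Z


Result: WXYZZZ


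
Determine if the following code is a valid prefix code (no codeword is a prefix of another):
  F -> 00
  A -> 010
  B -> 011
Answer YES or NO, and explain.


Checking each pair (does one codeword prefix another?):
  F='00' vs A='010': no prefix
  F='00' vs B='011': no prefix
  A='010' vs F='00': no prefix
  A='010' vs B='011': no prefix
  B='011' vs F='00': no prefix
  B='011' vs A='010': no prefix
No violation found over all pairs.

YES -- this is a valid prefix code. No codeword is a prefix of any other codeword.


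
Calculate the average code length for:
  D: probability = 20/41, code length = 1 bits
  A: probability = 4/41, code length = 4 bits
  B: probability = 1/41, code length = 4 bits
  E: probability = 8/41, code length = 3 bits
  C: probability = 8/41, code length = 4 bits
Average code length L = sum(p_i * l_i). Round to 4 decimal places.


Weighted contributions p_i * l_i:
  D: (20/41) * 1 = 20/41
  A: (4/41) * 4 = 16/41
  B: (1/41) * 4 = 4/41
  E: (8/41) * 3 = 24/41
  C: (8/41) * 4 = 32/41
Sum = (20 + 16 + 4 + 24 + 32)/41 = 96/41

L = 96/41 = 2.3415 bits/symbol


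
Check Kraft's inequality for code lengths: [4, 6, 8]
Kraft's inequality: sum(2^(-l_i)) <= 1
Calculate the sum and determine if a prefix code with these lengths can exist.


Sum = 2^(-4) + 2^(-6) + 2^(-8)
    = 0.0625 + 0.015625 + 0.00390625
    = 21/256 = 0.08203125
Since 0.08203125 <= 1, Kraft's inequality IS satisfied.
A prefix code with these lengths CAN exist.

Kraft sum = 0.08203125. Satisfied.


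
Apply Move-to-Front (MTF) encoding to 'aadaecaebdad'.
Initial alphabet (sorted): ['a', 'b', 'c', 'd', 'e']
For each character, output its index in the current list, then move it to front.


MTF encoding:
'a': index 0 in ['a', 'b', 'c', 'd', 'e'] -> ['a', 'b', 'c', 'd', 'e']
'a': index 0 in ['a', 'b', 'c', 'd', 'e'] -> ['a', 'b', 'c', 'd', 'e']
'd': index 3 in ['a', 'b', 'c', 'd', 'e'] -> ['d', 'a', 'b', 'c', 'e']
'a': index 1 in ['d', 'a', 'b', 'c', 'e'] -> ['a', 'd', 'b', 'c', 'e']
'e': index 4 in ['a', 'd', 'b', 'c', 'e'] -> ['e', 'a', 'd', 'b', 'c']
'c': index 4 in ['e', 'a', 'd', 'b', 'c'] -> ['c', 'e', 'a', 'd', 'b']
'a': index 2 in ['c', 'e', 'a', 'd', 'b'] -> ['a', 'c', 'e', 'd', 'b']
'e': index 2 in ['a', 'c', 'e', 'd', 'b'] -> ['e', 'a', 'c', 'd', 'b']
'b': index 4 in ['e', 'a', 'c', 'd', 'b'] -> ['b', 'e', 'a', 'c', 'd']
'd': index 4 in ['b', 'e', 'a', 'c', 'd'] -> ['d', 'b', 'e', 'a', 'c']
'a': index 3 in ['d', 'b', 'e', 'a', 'c'] -> ['a', 'd', 'b', 'e', 'c']
'd': index 1 in ['a', 'd', 'b', 'e', 'c'] -> ['d', 'a', 'b', 'e', 'c']


Output: [0, 0, 3, 1, 4, 4, 2, 2, 4, 4, 3, 1]


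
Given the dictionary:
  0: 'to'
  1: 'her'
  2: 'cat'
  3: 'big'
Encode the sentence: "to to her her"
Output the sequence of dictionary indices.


Look up each word in the dictionary:
  'to' -> 0
  'to' -> 0
  'her' -> 1
  'her' -> 1

Encoded: [0, 0, 1, 1]


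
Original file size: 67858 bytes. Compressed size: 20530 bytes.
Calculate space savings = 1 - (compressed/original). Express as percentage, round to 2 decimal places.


ratio = compressed/original = 20530/67858 = 0.302544
savings = 1 - ratio = 1 - 0.302544 = 0.697456
as a percentage: 0.697456 * 100 = 69.75%

Space savings = 1 - 20530/67858 = 69.75%


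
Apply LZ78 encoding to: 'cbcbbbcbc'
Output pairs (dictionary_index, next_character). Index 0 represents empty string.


LZ78 encoding steps:
Dictionary: {0: ''}
Step 1: w='' (idx 0), next='c' -> output (0, 'c'), add 'c' as idx 1
Step 2: w='' (idx 0), next='b' -> output (0, 'b'), add 'b' as idx 2
Step 3: w='c' (idx 1), next='b' -> output (1, 'b'), add 'cb' as idx 3
Step 4: w='b' (idx 2), next='b' -> output (2, 'b'), add 'bb' as idx 4
Step 5: w='cb' (idx 3), next='c' -> output (3, 'c'), add 'cbc' as idx 5


Encoded: [(0, 'c'), (0, 'b'), (1, 'b'), (2, 'b'), (3, 'c')]


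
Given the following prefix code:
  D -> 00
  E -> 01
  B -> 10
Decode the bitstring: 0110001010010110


Decoding step by step:
Bits 01 -> E
Bits 10 -> B
Bits 00 -> D
Bits 10 -> B
Bits 10 -> B
Bits 01 -> E
Bits 01 -> E
Bits 10 -> B


Decoded message: EBDBBEEB


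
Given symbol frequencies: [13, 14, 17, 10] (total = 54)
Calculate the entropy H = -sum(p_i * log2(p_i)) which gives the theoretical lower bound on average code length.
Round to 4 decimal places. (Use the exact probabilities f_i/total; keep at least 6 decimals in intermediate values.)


Per-symbol terms -p_i * log2(p_i) with p_i = f_i/54:
  p = 13/54 = 0.240741: log2(p) = -2.054448, -p*log2(p) = 0.494589
  p = 14/54 = 0.259259: log2(p) = -1.947533, -p*log2(p) = 0.504916
  p = 17/54 = 0.314815: log2(p) = -1.667425, -p*log2(p) = 0.524930
  p = 10/54 = 0.185185: log2(p) = -2.432959, -p*log2(p) = 0.450548
H = 0.494589 + 0.504916 + 0.524930 + 0.450548 = 1.974983

H = 1.975 bits/symbol


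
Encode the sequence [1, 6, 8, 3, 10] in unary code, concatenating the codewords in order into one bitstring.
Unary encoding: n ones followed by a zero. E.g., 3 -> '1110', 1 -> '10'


Encode each number as n ones followed by a terminating 0:
  1 -> 10 (2 bits)
  6 -> 1111110 (7 bits)
  8 -> 111111110 (9 bits)
  3 -> 1110 (4 bits)
  10 -> 11111111110 (11 bits)
Total length = 2 + 7 + 9 + 4 + 11 = 33 bits.

Unary([1, 6, 8, 3, 10]) = 101111110111111110111011111111110 (33 bits)


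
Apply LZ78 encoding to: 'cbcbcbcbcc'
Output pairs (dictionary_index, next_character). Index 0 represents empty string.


LZ78 encoding steps:
Dictionary: {0: ''}
Step 1: w='' (idx 0), next='c' -> output (0, 'c'), add 'c' as idx 1
Step 2: w='' (idx 0), next='b' -> output (0, 'b'), add 'b' as idx 2
Step 3: w='c' (idx 1), next='b' -> output (1, 'b'), add 'cb' as idx 3
Step 4: w='cb' (idx 3), next='c' -> output (3, 'c'), add 'cbc' as idx 4
Step 5: w='b' (idx 2), next='c' -> output (2, 'c'), add 'bc' as idx 5
Step 6: w='c' (idx 1), end of input -> output (1, '')


Encoded: [(0, 'c'), (0, 'b'), (1, 'b'), (3, 'c'), (2, 'c'), (1, '')]


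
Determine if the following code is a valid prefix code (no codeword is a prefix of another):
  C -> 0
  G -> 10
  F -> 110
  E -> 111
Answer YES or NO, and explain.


Checking each pair (does one codeword prefix another?):
  C='0' vs G='10': no prefix
  C='0' vs F='110': no prefix
  C='0' vs E='111': no prefix
  G='10' vs C='0': no prefix
  G='10' vs F='110': no prefix
  G='10' vs E='111': no prefix
  F='110' vs C='0': no prefix
  F='110' vs G='10': no prefix
  F='110' vs E='111': no prefix
  E='111' vs C='0': no prefix
  E='111' vs G='10': no prefix
  E='111' vs F='110': no prefix
No violation found over all pairs.

YES -- this is a valid prefix code. No codeword is a prefix of any other codeword.


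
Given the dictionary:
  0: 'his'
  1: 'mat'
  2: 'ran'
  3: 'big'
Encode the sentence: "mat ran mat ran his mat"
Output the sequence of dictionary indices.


Look up each word in the dictionary:
  'mat' -> 1
  'ran' -> 2
  'mat' -> 1
  'ran' -> 2
  'his' -> 0
  'mat' -> 1

Encoded: [1, 2, 1, 2, 0, 1]


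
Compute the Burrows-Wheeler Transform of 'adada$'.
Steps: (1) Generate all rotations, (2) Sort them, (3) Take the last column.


Rotations (sorted):
  0: $adada -> last char: a
  1: a$adad -> last char: d
  2: ada$ad -> last char: d
  3: adada$ -> last char: $
  4: da$ada -> last char: a
  5: dada$a -> last char: a


BWT = add$aa


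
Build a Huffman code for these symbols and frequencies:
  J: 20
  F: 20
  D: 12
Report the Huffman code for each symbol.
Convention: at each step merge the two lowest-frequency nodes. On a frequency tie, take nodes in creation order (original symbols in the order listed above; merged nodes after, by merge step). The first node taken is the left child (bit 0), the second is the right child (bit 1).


Huffman tree construction:
Step 1: Merge D(12) + J(20) = 32
Step 2: Merge F(20) + (D+J)(32) = 52
Read each symbol's code off the tree from the root (left child = 0, right child = 1).

Codes:
  J: 11 (length 2)
  F: 0 (length 1)
  D: 10 (length 2)
Average code length: 84/52 = 1.6154 bits/symbol


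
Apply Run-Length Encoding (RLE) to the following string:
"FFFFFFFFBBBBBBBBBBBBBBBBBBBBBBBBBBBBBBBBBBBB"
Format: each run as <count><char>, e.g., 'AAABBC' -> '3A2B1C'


Scanning runs left to right:
  i=0: run of 'F' x 8 -> '8F'
  i=8: run of 'B' x 36 -> '36B'

RLE = 8F36B


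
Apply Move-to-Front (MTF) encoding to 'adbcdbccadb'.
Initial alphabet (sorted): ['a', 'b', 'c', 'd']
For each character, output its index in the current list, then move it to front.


MTF encoding:
'a': index 0 in ['a', 'b', 'c', 'd'] -> ['a', 'b', 'c', 'd']
'd': index 3 in ['a', 'b', 'c', 'd'] -> ['d', 'a', 'b', 'c']
'b': index 2 in ['d', 'a', 'b', 'c'] -> ['b', 'd', 'a', 'c']
'c': index 3 in ['b', 'd', 'a', 'c'] -> ['c', 'b', 'd', 'a']
'd': index 2 in ['c', 'b', 'd', 'a'] -> ['d', 'c', 'b', 'a']
'b': index 2 in ['d', 'c', 'b', 'a'] -> ['b', 'd', 'c', 'a']
'c': index 2 in ['b', 'd', 'c', 'a'] -> ['c', 'b', 'd', 'a']
'c': index 0 in ['c', 'b', 'd', 'a'] -> ['c', 'b', 'd', 'a']
'a': index 3 in ['c', 'b', 'd', 'a'] -> ['a', 'c', 'b', 'd']
'd': index 3 in ['a', 'c', 'b', 'd'] -> ['d', 'a', 'c', 'b']
'b': index 3 in ['d', 'a', 'c', 'b'] -> ['b', 'd', 'a', 'c']


Output: [0, 3, 2, 3, 2, 2, 2, 0, 3, 3, 3]


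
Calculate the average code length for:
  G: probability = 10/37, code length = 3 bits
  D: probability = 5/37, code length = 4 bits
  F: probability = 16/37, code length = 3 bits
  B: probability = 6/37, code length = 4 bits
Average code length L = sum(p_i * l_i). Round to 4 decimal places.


Weighted contributions p_i * l_i:
  G: (10/37) * 3 = 30/37
  D: (5/37) * 4 = 20/37
  F: (16/37) * 3 = 48/37
  B: (6/37) * 4 = 24/37
Sum = (30 + 20 + 48 + 24)/37 = 122/37

L = 122/37 = 3.2973 bits/symbol


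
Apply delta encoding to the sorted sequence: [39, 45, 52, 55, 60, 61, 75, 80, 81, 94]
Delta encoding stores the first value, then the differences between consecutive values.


First value: 39
Deltas:
  45 - 39 = 6
  52 - 45 = 7
  55 - 52 = 3
  60 - 55 = 5
  61 - 60 = 1
  75 - 61 = 14
  80 - 75 = 5
  81 - 80 = 1
  94 - 81 = 13


Delta encoded: [39, 6, 7, 3, 5, 1, 14, 5, 1, 13]


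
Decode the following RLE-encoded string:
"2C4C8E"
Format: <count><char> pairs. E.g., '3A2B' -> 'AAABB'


Expanding each <count><char> pair:
  2C -> 'CC'
  4C -> 'CCCC'
  8E -> 'EEEEEEEE'

Decoded = CCCCCCEEEEEEEE


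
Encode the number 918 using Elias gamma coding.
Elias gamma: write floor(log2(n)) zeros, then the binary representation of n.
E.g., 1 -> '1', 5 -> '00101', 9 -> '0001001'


num_bits = floor(log2(918)) + 1 = 10
leading_zeros = num_bits - 1 = 9
binary(918) = 1110010110

Elias gamma(918) = '000000000' + '1110010110' = 0000000001110010110 (19 bits)


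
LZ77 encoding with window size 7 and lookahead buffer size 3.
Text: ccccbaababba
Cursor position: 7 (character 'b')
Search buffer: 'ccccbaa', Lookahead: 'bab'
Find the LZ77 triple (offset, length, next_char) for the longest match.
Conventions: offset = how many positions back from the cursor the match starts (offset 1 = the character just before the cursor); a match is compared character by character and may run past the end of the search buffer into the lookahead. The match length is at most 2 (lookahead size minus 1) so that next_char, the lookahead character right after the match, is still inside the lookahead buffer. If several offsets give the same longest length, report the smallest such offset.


Try each offset into the search buffer:
  offset=1 (pos 6, char 'a'): match length 0
  offset=2 (pos 5, char 'a'): match length 0
  offset=3 (pos 4, char 'b'): match length 2
  offset=4 (pos 3, char 'c'): match length 0
  offset=5 (pos 2, char 'c'): match length 0
  offset=6 (pos 1, char 'c'): match length 0
  offset=7 (pos 0, char 'c'): match length 0
Longest match has length 2 at offset 3.
next_char = character at position 7 + 2 = 9 -> 'b'

Best match: offset=3, length=2 (matching 'ba' starting at position 4)
LZ77 triple: (3, 2, 'b')


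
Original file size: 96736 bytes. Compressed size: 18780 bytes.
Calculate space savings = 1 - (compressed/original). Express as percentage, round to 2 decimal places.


ratio = compressed/original = 18780/96736 = 0.194137
savings = 1 - ratio = 1 - 0.194137 = 0.805863
as a percentage: 0.805863 * 100 = 80.59%

Space savings = 1 - 18780/96736 = 80.59%


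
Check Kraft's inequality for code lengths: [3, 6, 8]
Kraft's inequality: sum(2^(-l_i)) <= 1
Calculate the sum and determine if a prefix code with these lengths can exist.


Sum = 2^(-3) + 2^(-6) + 2^(-8)
    = 0.125 + 0.015625 + 0.00390625
    = 37/256 = 0.14453125
Since 0.14453125 <= 1, Kraft's inequality IS satisfied.
A prefix code with these lengths CAN exist.

Kraft sum = 0.14453125. Satisfied.


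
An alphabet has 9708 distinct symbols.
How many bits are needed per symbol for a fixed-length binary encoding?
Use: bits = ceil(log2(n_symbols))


log2(9708) = 13.245
Bracket: 2^13 = 8192 < 9708 <= 2^14 = 16384
So ceil(log2(9708)) = 14

bits = ceil(log2(9708)) = ceil(13.245) = 14 bits


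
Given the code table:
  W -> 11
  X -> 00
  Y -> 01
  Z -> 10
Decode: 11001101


Decoding:
11 -> W
00 -> X
11 -> W
01 -> Y


Result: WXWY


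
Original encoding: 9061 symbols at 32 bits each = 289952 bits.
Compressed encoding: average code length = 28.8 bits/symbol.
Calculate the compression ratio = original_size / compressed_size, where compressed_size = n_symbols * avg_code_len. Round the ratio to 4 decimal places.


original_size = n_symbols * orig_bits = 9061 * 32 = 289952 bits
compressed_size = n_symbols * avg_code_len = 9061 * 28.8 = 260956.8 bits
ratio = original_size / compressed_size = 289952 / 260956.8 = 1.1111

Compression ratio = 1.1111


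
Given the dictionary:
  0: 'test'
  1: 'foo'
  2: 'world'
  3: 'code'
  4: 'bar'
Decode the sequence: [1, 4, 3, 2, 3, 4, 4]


Look up each index in the dictionary:
  1 -> 'foo'
  4 -> 'bar'
  3 -> 'code'
  2 -> 'world'
  3 -> 'code'
  4 -> 'bar'
  4 -> 'bar'

Decoded: "foo bar code world code bar bar"


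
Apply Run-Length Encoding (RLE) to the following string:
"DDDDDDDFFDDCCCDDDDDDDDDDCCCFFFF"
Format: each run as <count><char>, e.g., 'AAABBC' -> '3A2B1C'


Scanning runs left to right:
  i=0: run of 'D' x 7 -> '7D'
  i=7: run of 'F' x 2 -> '2F'
  i=9: run of 'D' x 2 -> '2D'
  i=11: run of 'C' x 3 -> '3C'
  i=14: run of 'D' x 10 -> '10D'
  i=24: run of 'C' x 3 -> '3C'
  i=27: run of 'F' x 4 -> '4F'

RLE = 7D2F2D3C10D3C4F


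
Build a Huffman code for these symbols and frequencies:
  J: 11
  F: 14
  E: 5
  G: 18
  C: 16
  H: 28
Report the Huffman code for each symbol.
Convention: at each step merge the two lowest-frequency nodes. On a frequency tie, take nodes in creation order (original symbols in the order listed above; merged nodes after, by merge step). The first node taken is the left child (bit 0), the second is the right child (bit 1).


Huffman tree construction:
Step 1: Merge E(5) + J(11) = 16
Step 2: Merge F(14) + C(16) = 30
Step 3: Merge (E+J)(16) + G(18) = 34
Step 4: Merge H(28) + (F+C)(30) = 58
Step 5: Merge ((E+J)+G)(34) + (H+(F+C))(58) = 92
Read each symbol's code off the tree from the root (left child = 0, right child = 1).

Codes:
  J: 001 (length 3)
  F: 110 (length 3)
  E: 000 (length 3)
  G: 01 (length 2)
  C: 111 (length 3)
  H: 10 (length 2)
Average code length: 230/92 = 2.5000 bits/symbol


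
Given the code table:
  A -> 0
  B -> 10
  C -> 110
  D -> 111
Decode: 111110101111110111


Decoding:
111 -> D
110 -> C
10 -> B
111 -> D
111 -> D
0 -> A
111 -> D


Result: DCBDDAD


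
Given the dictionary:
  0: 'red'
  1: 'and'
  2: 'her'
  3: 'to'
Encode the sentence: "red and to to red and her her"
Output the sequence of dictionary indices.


Look up each word in the dictionary:
  'red' -> 0
  'and' -> 1
  'to' -> 3
  'to' -> 3
  'red' -> 0
  'and' -> 1
  'her' -> 2
  'her' -> 2

Encoded: [0, 1, 3, 3, 0, 1, 2, 2]


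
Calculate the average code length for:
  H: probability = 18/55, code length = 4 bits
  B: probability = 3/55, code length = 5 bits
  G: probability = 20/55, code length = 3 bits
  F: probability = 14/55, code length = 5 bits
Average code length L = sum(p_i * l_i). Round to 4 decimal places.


Weighted contributions p_i * l_i:
  H: (18/55) * 4 = 72/55
  B: (3/55) * 5 = 15/55
  G: (20/55) * 3 = 60/55
  F: (14/55) * 5 = 70/55
Sum = (72 + 15 + 60 + 70)/55 = 217/55

L = 217/55 = 3.9455 bits/symbol


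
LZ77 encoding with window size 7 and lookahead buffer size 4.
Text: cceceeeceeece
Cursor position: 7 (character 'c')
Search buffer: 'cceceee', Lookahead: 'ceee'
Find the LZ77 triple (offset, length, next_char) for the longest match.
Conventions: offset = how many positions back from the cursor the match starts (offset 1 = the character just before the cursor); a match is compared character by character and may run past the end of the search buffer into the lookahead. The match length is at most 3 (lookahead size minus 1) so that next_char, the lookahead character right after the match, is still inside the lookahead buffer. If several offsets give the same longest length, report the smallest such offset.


Try each offset into the search buffer:
  offset=1 (pos 6, char 'e'): match length 0
  offset=2 (pos 5, char 'e'): match length 0
  offset=3 (pos 4, char 'e'): match length 0
  offset=4 (pos 3, char 'c'): match length 3
  offset=5 (pos 2, char 'e'): match length 0
  offset=6 (pos 1, char 'c'): match length 2
  offset=7 (pos 0, char 'c'): match length 1
Longest match has length 3 at offset 4.
next_char = character at position 7 + 3 = 10 -> 'e'

Best match: offset=4, length=3 (matching 'cee' starting at position 3)
LZ77 triple: (4, 3, 'e')


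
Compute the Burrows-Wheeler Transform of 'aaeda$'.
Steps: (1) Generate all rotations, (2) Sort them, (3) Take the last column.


Rotations (sorted):
  0: $aaeda -> last char: a
  1: a$aaed -> last char: d
  2: aaeda$ -> last char: $
  3: aeda$a -> last char: a
  4: da$aae -> last char: e
  5: eda$aa -> last char: a


BWT = ad$aea


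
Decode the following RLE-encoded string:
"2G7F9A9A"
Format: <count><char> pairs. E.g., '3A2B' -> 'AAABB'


Expanding each <count><char> pair:
  2G -> 'GG'
  7F -> 'FFFFFFF'
  9A -> 'AAAAAAAAA'
  9A -> 'AAAAAAAAA'

Decoded = GGFFFFFFFAAAAAAAAAAAAAAAAAA


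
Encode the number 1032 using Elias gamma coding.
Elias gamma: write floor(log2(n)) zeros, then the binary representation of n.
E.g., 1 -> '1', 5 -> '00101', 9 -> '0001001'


num_bits = floor(log2(1032)) + 1 = 11
leading_zeros = num_bits - 1 = 10
binary(1032) = 10000001000

Elias gamma(1032) = '0000000000' + '10000001000' = 000000000010000001000 (21 bits)


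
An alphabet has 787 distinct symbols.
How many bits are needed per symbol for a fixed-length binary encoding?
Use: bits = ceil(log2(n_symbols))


log2(787) = 9.6202
Bracket: 2^9 = 512 < 787 <= 2^10 = 1024
So ceil(log2(787)) = 10

bits = ceil(log2(787)) = ceil(9.6202) = 10 bits


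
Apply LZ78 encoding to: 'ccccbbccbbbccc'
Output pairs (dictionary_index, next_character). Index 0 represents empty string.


LZ78 encoding steps:
Dictionary: {0: ''}
Step 1: w='' (idx 0), next='c' -> output (0, 'c'), add 'c' as idx 1
Step 2: w='c' (idx 1), next='c' -> output (1, 'c'), add 'cc' as idx 2
Step 3: w='c' (idx 1), next='b' -> output (1, 'b'), add 'cb' as idx 3
Step 4: w='' (idx 0), next='b' -> output (0, 'b'), add 'b' as idx 4
Step 5: w='cc' (idx 2), next='b' -> output (2, 'b'), add 'ccb' as idx 5
Step 6: w='b' (idx 4), next='b' -> output (4, 'b'), add 'bb' as idx 6
Step 7: w='cc' (idx 2), next='c' -> output (2, 'c'), add 'ccc' as idx 7


Encoded: [(0, 'c'), (1, 'c'), (1, 'b'), (0, 'b'), (2, 'b'), (4, 'b'), (2, 'c')]


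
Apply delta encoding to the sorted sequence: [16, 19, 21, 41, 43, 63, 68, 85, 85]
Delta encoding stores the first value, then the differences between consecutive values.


First value: 16
Deltas:
  19 - 16 = 3
  21 - 19 = 2
  41 - 21 = 20
  43 - 41 = 2
  63 - 43 = 20
  68 - 63 = 5
  85 - 68 = 17
  85 - 85 = 0


Delta encoded: [16, 3, 2, 20, 2, 20, 5, 17, 0]


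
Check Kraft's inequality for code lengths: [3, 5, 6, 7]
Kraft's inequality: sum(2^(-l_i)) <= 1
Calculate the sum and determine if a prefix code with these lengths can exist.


Sum = 2^(-3) + 2^(-5) + 2^(-6) + 2^(-7)
    = 0.125 + 0.03125 + 0.015625 + 0.0078125
    = 23/128 = 0.1796875
Since 0.1796875 <= 1, Kraft's inequality IS satisfied.
A prefix code with these lengths CAN exist.

Kraft sum = 0.1796875. Satisfied.


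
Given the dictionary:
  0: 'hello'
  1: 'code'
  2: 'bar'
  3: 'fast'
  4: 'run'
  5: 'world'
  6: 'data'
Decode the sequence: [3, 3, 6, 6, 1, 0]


Look up each index in the dictionary:
  3 -> 'fast'
  3 -> 'fast'
  6 -> 'data'
  6 -> 'data'
  1 -> 'code'
  0 -> 'hello'

Decoded: "fast fast data data code hello"


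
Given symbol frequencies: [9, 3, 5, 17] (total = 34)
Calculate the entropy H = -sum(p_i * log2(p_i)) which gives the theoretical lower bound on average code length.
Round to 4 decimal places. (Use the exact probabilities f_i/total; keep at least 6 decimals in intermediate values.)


Per-symbol terms -p_i * log2(p_i) with p_i = f_i/34:
  p = 9/34 = 0.264706: log2(p) = -1.917538, -p*log2(p) = 0.507584
  p = 3/34 = 0.088235: log2(p) = -3.502500, -p*log2(p) = 0.309044
  p = 5/34 = 0.147059: log2(p) = -2.765535, -p*log2(p) = 0.406696
  p = 17/34 = 0.500000: log2(p) = -1.000000, -p*log2(p) = 0.500000
H = 0.507584 + 0.309044 + 0.406696 + 0.500000 = 1.723324

H = 1.7233 bits/symbol


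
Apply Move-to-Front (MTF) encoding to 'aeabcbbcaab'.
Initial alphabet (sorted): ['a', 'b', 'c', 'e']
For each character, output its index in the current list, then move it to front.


MTF encoding:
'a': index 0 in ['a', 'b', 'c', 'e'] -> ['a', 'b', 'c', 'e']
'e': index 3 in ['a', 'b', 'c', 'e'] -> ['e', 'a', 'b', 'c']
'a': index 1 in ['e', 'a', 'b', 'c'] -> ['a', 'e', 'b', 'c']
'b': index 2 in ['a', 'e', 'b', 'c'] -> ['b', 'a', 'e', 'c']
'c': index 3 in ['b', 'a', 'e', 'c'] -> ['c', 'b', 'a', 'e']
'b': index 1 in ['c', 'b', 'a', 'e'] -> ['b', 'c', 'a', 'e']
'b': index 0 in ['b', 'c', 'a', 'e'] -> ['b', 'c', 'a', 'e']
'c': index 1 in ['b', 'c', 'a', 'e'] -> ['c', 'b', 'a', 'e']
'a': index 2 in ['c', 'b', 'a', 'e'] -> ['a', 'c', 'b', 'e']
'a': index 0 in ['a', 'c', 'b', 'e'] -> ['a', 'c', 'b', 'e']
'b': index 2 in ['a', 'c', 'b', 'e'] -> ['b', 'a', 'c', 'e']


Output: [0, 3, 1, 2, 3, 1, 0, 1, 2, 0, 2]


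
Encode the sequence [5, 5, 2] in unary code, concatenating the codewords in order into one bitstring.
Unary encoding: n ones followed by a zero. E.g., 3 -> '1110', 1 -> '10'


Encode each number as n ones followed by a terminating 0:
  5 -> 111110 (6 bits)
  5 -> 111110 (6 bits)
  2 -> 110 (3 bits)
Total length = 6 + 6 + 3 = 15 bits.

Unary([5, 5, 2]) = 111110111110110 (15 bits)


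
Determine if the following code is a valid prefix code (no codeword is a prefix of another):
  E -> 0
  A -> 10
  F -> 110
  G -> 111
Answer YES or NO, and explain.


Checking each pair (does one codeword prefix another?):
  E='0' vs A='10': no prefix
  E='0' vs F='110': no prefix
  E='0' vs G='111': no prefix
  A='10' vs E='0': no prefix
  A='10' vs F='110': no prefix
  A='10' vs G='111': no prefix
  F='110' vs E='0': no prefix
  F='110' vs A='10': no prefix
  F='110' vs G='111': no prefix
  G='111' vs E='0': no prefix
  G='111' vs A='10': no prefix
  G='111' vs F='110': no prefix
No violation found over all pairs.

YES -- this is a valid prefix code. No codeword is a prefix of any other codeword.


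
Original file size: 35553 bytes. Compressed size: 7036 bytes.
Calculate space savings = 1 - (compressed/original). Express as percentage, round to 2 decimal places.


ratio = compressed/original = 7036/35553 = 0.197902
savings = 1 - ratio = 1 - 0.197902 = 0.802098
as a percentage: 0.802098 * 100 = 80.21%

Space savings = 1 - 7036/35553 = 80.21%


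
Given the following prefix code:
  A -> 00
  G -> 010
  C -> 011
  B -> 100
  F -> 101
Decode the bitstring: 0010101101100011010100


Decoding step by step:
Bits 00 -> A
Bits 101 -> F
Bits 011 -> C
Bits 011 -> C
Bits 00 -> A
Bits 011 -> C
Bits 010 -> G
Bits 100 -> B


Decoded message: AFCCACGB


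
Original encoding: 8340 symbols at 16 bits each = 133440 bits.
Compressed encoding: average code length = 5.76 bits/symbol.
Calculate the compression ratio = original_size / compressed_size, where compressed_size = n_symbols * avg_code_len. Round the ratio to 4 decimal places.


original_size = n_symbols * orig_bits = 8340 * 16 = 133440 bits
compressed_size = n_symbols * avg_code_len = 8340 * 5.76 = 48038.4 bits
ratio = original_size / compressed_size = 133440 / 48038.4 = 2.7778

Compression ratio = 2.7778


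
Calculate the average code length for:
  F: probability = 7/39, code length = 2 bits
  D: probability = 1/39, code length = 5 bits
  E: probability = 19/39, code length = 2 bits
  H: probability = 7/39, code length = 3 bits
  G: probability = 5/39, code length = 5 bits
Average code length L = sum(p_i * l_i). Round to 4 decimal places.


Weighted contributions p_i * l_i:
  F: (7/39) * 2 = 14/39
  D: (1/39) * 5 = 5/39
  E: (19/39) * 2 = 38/39
  H: (7/39) * 3 = 21/39
  G: (5/39) * 5 = 25/39
Sum = (14 + 5 + 38 + 21 + 25)/39 = 103/39

L = 103/39 = 2.6410 bits/symbol


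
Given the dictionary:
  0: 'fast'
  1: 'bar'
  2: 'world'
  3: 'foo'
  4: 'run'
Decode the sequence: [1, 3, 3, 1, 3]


Look up each index in the dictionary:
  1 -> 'bar'
  3 -> 'foo'
  3 -> 'foo'
  1 -> 'bar'
  3 -> 'foo'

Decoded: "bar foo foo bar foo"


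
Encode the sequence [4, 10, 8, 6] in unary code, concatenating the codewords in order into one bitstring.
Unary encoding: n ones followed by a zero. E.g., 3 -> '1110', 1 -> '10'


Encode each number as n ones followed by a terminating 0:
  4 -> 11110 (5 bits)
  10 -> 11111111110 (11 bits)
  8 -> 111111110 (9 bits)
  6 -> 1111110 (7 bits)
Total length = 5 + 11 + 9 + 7 = 32 bits.

Unary([4, 10, 8, 6]) = 11110111111111101111111101111110 (32 bits)


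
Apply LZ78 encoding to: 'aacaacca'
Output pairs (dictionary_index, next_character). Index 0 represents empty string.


LZ78 encoding steps:
Dictionary: {0: ''}
Step 1: w='' (idx 0), next='a' -> output (0, 'a'), add 'a' as idx 1
Step 2: w='a' (idx 1), next='c' -> output (1, 'c'), add 'ac' as idx 2
Step 3: w='a' (idx 1), next='a' -> output (1, 'a'), add 'aa' as idx 3
Step 4: w='' (idx 0), next='c' -> output (0, 'c'), add 'c' as idx 4
Step 5: w='c' (idx 4), next='a' -> output (4, 'a'), add 'ca' as idx 5


Encoded: [(0, 'a'), (1, 'c'), (1, 'a'), (0, 'c'), (4, 'a')]


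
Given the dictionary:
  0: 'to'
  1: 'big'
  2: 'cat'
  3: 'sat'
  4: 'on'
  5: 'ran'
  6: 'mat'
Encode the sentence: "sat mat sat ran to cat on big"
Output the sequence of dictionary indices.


Look up each word in the dictionary:
  'sat' -> 3
  'mat' -> 6
  'sat' -> 3
  'ran' -> 5
  'to' -> 0
  'cat' -> 2
  'on' -> 4
  'big' -> 1

Encoded: [3, 6, 3, 5, 0, 2, 4, 1]


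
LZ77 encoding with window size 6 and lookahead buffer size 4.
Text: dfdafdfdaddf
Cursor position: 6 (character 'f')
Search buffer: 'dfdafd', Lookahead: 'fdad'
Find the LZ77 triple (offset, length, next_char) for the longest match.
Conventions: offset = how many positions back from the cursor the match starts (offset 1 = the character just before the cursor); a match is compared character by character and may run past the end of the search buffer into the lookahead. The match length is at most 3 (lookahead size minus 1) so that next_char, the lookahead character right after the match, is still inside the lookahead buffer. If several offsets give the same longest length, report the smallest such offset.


Try each offset into the search buffer:
  offset=1 (pos 5, char 'd'): match length 0
  offset=2 (pos 4, char 'f'): match length 2
  offset=3 (pos 3, char 'a'): match length 0
  offset=4 (pos 2, char 'd'): match length 0
  offset=5 (pos 1, char 'f'): match length 3
  offset=6 (pos 0, char 'd'): match length 0
Longest match has length 3 at offset 5.
next_char = character at position 6 + 3 = 9 -> 'd'

Best match: offset=5, length=3 (matching 'fda' starting at position 1)
LZ77 triple: (5, 3, 'd')


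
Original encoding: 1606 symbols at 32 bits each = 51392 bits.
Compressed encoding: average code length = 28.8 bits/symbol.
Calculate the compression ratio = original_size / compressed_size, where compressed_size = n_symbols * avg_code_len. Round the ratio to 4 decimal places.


original_size = n_symbols * orig_bits = 1606 * 32 = 51392 bits
compressed_size = n_symbols * avg_code_len = 1606 * 28.8 = 46252.8 bits
ratio = original_size / compressed_size = 51392 / 46252.8 = 1.1111

Compression ratio = 1.1111


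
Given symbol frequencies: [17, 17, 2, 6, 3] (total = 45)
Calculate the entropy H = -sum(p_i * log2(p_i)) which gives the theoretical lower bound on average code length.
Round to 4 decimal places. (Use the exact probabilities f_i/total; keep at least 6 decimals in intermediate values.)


Per-symbol terms -p_i * log2(p_i) with p_i = f_i/45:
  p = 17/45 = 0.377778: log2(p) = -1.404390, -p*log2(p) = 0.530547
  p = 17/45 = 0.377778: log2(p) = -1.404390, -p*log2(p) = 0.530547
  p = 2/45 = 0.044444: log2(p) = -4.491853, -p*log2(p) = 0.199638
  p = 6/45 = 0.133333: log2(p) = -2.906891, -p*log2(p) = 0.387585
  p = 3/45 = 0.066667: log2(p) = -3.906891, -p*log2(p) = 0.260459
H = 0.530547 + 0.530547 + 0.199638 + 0.387585 + 0.260459 = 1.908776

H = 1.9088 bits/symbol


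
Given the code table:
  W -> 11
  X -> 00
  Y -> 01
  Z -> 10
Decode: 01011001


Decoding:
01 -> Y
01 -> Y
10 -> Z
01 -> Y


Result: YYZY


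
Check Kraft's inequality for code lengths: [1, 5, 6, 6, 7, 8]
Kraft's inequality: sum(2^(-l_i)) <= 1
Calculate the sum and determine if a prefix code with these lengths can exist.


Sum = 2^(-1) + 2^(-5) + 2^(-6) + 2^(-6) + 2^(-7) + 2^(-8)
    = 0.5 + 0.03125 + 0.015625 + 0.015625 + 0.0078125 + 0.00390625
    = 147/256 = 0.57421875
Since 0.57421875 <= 1, Kraft's inequality IS satisfied.
A prefix code with these lengths CAN exist.

Kraft sum = 0.57421875. Satisfied.


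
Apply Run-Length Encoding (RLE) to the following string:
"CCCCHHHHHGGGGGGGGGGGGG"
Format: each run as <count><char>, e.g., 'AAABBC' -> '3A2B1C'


Scanning runs left to right:
  i=0: run of 'C' x 4 -> '4C'
  i=4: run of 'H' x 5 -> '5H'
  i=9: run of 'G' x 13 -> '13G'

RLE = 4C5H13G


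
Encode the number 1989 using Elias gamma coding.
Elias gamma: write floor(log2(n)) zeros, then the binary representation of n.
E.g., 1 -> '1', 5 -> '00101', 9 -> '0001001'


num_bits = floor(log2(1989)) + 1 = 11
leading_zeros = num_bits - 1 = 10
binary(1989) = 11111000101

Elias gamma(1989) = '0000000000' + '11111000101' = 000000000011111000101 (21 bits)


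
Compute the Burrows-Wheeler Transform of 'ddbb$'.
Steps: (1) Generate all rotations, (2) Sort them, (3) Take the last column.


Rotations (sorted):
  0: $ddbb -> last char: b
  1: b$ddb -> last char: b
  2: bb$dd -> last char: d
  3: dbb$d -> last char: d
  4: ddbb$ -> last char: $


BWT = bbdd$


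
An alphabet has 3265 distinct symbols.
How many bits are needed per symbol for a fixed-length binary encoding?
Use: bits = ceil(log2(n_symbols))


log2(3265) = 11.6729
Bracket: 2^11 = 2048 < 3265 <= 2^12 = 4096
So ceil(log2(3265)) = 12

bits = ceil(log2(3265)) = ceil(11.6729) = 12 bits


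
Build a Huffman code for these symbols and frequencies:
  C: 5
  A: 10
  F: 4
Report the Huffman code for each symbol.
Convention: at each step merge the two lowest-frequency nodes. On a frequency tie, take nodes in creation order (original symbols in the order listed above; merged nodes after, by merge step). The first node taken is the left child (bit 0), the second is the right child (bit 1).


Huffman tree construction:
Step 1: Merge F(4) + C(5) = 9
Step 2: Merge (F+C)(9) + A(10) = 19
Read each symbol's code off the tree from the root (left child = 0, right child = 1).

Codes:
  C: 01 (length 2)
  A: 1 (length 1)
  F: 00 (length 2)
Average code length: 28/19 = 1.4737 bits/symbol


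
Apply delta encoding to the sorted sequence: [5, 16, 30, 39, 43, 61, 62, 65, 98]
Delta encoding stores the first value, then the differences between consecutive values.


First value: 5
Deltas:
  16 - 5 = 11
  30 - 16 = 14
  39 - 30 = 9
  43 - 39 = 4
  61 - 43 = 18
  62 - 61 = 1
  65 - 62 = 3
  98 - 65 = 33


Delta encoded: [5, 11, 14, 9, 4, 18, 1, 3, 33]


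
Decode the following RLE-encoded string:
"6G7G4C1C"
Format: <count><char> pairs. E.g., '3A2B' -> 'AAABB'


Expanding each <count><char> pair:
  6G -> 'GGGGGG'
  7G -> 'GGGGGGG'
  4C -> 'CCCC'
  1C -> 'C'

Decoded = GGGGGGGGGGGGGCCCCC


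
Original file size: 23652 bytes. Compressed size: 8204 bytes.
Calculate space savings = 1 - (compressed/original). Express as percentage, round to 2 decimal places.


ratio = compressed/original = 8204/23652 = 0.346863
savings = 1 - ratio = 1 - 0.346863 = 0.653137
as a percentage: 0.653137 * 100 = 65.31%

Space savings = 1 - 8204/23652 = 65.31%


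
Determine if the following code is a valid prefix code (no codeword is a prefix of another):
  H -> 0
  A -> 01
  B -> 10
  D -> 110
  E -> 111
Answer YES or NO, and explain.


Checking each pair (does one codeword prefix another?):
  H='0' vs A='01': prefix -- VIOLATION

NO -- this is NOT a valid prefix code. H (0) is a prefix of A (01).


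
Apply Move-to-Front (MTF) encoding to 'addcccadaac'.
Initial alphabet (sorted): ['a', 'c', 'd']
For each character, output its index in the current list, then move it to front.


MTF encoding:
'a': index 0 in ['a', 'c', 'd'] -> ['a', 'c', 'd']
'd': index 2 in ['a', 'c', 'd'] -> ['d', 'a', 'c']
'd': index 0 in ['d', 'a', 'c'] -> ['d', 'a', 'c']
'c': index 2 in ['d', 'a', 'c'] -> ['c', 'd', 'a']
'c': index 0 in ['c', 'd', 'a'] -> ['c', 'd', 'a']
'c': index 0 in ['c', 'd', 'a'] -> ['c', 'd', 'a']
'a': index 2 in ['c', 'd', 'a'] -> ['a', 'c', 'd']
'd': index 2 in ['a', 'c', 'd'] -> ['d', 'a', 'c']
'a': index 1 in ['d', 'a', 'c'] -> ['a', 'd', 'c']
'a': index 0 in ['a', 'd', 'c'] -> ['a', 'd', 'c']
'c': index 2 in ['a', 'd', 'c'] -> ['c', 'a', 'd']


Output: [0, 2, 0, 2, 0, 0, 2, 2, 1, 0, 2]


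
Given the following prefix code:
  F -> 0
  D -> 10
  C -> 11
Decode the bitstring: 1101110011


Decoding step by step:
Bits 11 -> C
Bits 0 -> F
Bits 11 -> C
Bits 10 -> D
Bits 0 -> F
Bits 11 -> C


Decoded message: CFCDFC


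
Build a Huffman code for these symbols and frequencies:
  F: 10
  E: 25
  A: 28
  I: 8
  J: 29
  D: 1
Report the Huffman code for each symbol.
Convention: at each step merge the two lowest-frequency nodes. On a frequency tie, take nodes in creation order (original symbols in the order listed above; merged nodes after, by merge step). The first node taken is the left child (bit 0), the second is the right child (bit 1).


Huffman tree construction:
Step 1: Merge D(1) + I(8) = 9
Step 2: Merge (D+I)(9) + F(10) = 19
Step 3: Merge ((D+I)+F)(19) + E(25) = 44
Step 4: Merge A(28) + J(29) = 57
Step 5: Merge (((D+I)+F)+E)(44) + (A+J)(57) = 101
Read each symbol's code off the tree from the root (left child = 0, right child = 1).

Codes:
  F: 001 (length 3)
  E: 01 (length 2)
  A: 10 (length 2)
  I: 0001 (length 4)
  J: 11 (length 2)
  D: 0000 (length 4)
Average code length: 230/101 = 2.2772 bits/symbol
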